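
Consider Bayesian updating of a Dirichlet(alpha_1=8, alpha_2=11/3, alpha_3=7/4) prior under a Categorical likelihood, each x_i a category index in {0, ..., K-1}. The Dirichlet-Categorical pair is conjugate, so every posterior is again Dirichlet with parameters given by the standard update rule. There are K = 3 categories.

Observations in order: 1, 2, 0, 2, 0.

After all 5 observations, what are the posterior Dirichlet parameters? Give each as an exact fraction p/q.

obs 1: x=1 → posterior Dirichlet(8, 14/3, 7/4)
obs 2: x=2 → posterior Dirichlet(8, 14/3, 11/4)
obs 3: x=0 → posterior Dirichlet(9, 14/3, 11/4)
obs 4: x=2 → posterior Dirichlet(9, 14/3, 15/4)
obs 5: x=0 → posterior Dirichlet(10, 14/3, 15/4)

alpha_1=10, alpha_2=14/3, alpha_3=15/4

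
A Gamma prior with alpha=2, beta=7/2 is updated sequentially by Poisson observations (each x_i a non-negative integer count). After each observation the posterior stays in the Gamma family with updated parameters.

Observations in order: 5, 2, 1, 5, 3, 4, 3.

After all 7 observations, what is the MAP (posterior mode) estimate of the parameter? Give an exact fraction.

16/7

obs 1: x=5 → posterior Gamma(7, 9/2)
obs 2: x=2 → posterior Gamma(9, 11/2)
obs 3: x=1 → posterior Gamma(10, 13/2)
obs 4: x=5 → posterior Gamma(15, 15/2)
obs 5: x=3 → posterior Gamma(18, 17/2)
obs 6: x=4 → posterior Gamma(22, 19/2)
obs 7: x=3 → posterior Gamma(25, 21/2)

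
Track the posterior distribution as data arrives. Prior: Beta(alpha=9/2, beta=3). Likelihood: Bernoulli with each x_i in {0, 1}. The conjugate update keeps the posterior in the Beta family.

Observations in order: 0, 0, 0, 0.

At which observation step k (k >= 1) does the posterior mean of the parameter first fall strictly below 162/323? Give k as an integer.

k = 2

obs 1: x=0 → posterior Beta(9/2, 4)
obs 2: x=0 → posterior Beta(9/2, 5)
obs 3: x=0 → posterior Beta(9/2, 6)
obs 4: x=0 → posterior Beta(9/2, 7)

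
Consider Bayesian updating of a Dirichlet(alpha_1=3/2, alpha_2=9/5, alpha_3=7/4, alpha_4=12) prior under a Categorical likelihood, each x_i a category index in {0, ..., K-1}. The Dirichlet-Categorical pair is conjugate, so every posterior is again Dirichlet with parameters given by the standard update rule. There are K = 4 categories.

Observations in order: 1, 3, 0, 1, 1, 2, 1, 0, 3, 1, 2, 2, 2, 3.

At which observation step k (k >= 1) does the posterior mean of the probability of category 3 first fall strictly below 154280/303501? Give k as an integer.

k = 11

obs 1: x=1 → posterior Dirichlet(3/2, 14/5, 7/4, 12)
obs 2: x=3 → posterior Dirichlet(3/2, 14/5, 7/4, 13)
obs 3: x=0 → posterior Dirichlet(5/2, 14/5, 7/4, 13)
obs 4: x=1 → posterior Dirichlet(5/2, 19/5, 7/4, 13)
obs 5: x=1 → posterior Dirichlet(5/2, 24/5, 7/4, 13)
obs 6: x=2 → posterior Dirichlet(5/2, 24/5, 11/4, 13)
obs 7: x=1 → posterior Dirichlet(5/2, 29/5, 11/4, 13)
obs 8: x=0 → posterior Dirichlet(7/2, 29/5, 11/4, 13)
obs 9: x=3 → posterior Dirichlet(7/2, 29/5, 11/4, 14)
obs 10: x=1 → posterior Dirichlet(7/2, 34/5, 11/4, 14)
obs 11: x=2 → posterior Dirichlet(7/2, 34/5, 15/4, 14)
obs 12: x=2 → posterior Dirichlet(7/2, 34/5, 19/4, 14)
obs 13: x=2 → posterior Dirichlet(7/2, 34/5, 23/4, 14)
obs 14: x=3 → posterior Dirichlet(7/2, 34/5, 23/4, 15)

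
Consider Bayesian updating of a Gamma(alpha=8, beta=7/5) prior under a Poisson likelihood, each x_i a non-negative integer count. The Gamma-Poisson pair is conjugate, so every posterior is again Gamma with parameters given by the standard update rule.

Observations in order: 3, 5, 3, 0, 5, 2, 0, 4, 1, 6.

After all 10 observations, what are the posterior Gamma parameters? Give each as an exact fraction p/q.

obs 1: x=3 → posterior Gamma(11, 12/5)
obs 2: x=5 → posterior Gamma(16, 17/5)
obs 3: x=3 → posterior Gamma(19, 22/5)
obs 4: x=0 → posterior Gamma(19, 27/5)
obs 5: x=5 → posterior Gamma(24, 32/5)
obs 6: x=2 → posterior Gamma(26, 37/5)
obs 7: x=0 → posterior Gamma(26, 42/5)
obs 8: x=4 → posterior Gamma(30, 47/5)
obs 9: x=1 → posterior Gamma(31, 52/5)
obs 10: x=6 → posterior Gamma(37, 57/5)

alpha=37, beta=57/5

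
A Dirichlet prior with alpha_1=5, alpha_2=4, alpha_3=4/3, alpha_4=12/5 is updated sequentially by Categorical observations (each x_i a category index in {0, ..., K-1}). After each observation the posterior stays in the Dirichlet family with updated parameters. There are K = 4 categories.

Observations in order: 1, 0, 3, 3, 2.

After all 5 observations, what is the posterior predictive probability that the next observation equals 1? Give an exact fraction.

obs 1: x=1 → posterior Dirichlet(5, 5, 4/3, 12/5)
obs 2: x=0 → posterior Dirichlet(6, 5, 4/3, 12/5)
obs 3: x=3 → posterior Dirichlet(6, 5, 4/3, 17/5)
obs 4: x=3 → posterior Dirichlet(6, 5, 4/3, 22/5)
obs 5: x=2 → posterior Dirichlet(6, 5, 7/3, 22/5)

75/266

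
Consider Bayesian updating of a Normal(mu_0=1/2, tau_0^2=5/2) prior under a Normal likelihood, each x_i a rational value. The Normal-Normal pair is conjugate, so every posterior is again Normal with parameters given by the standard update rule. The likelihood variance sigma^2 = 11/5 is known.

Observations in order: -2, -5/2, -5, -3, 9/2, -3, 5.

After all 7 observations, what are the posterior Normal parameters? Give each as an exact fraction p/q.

obs 1: x=-2 → posterior Normal(-39/47, 55/47)
obs 2: x=-5/2 → posterior Normal(-203/144, 55/72)
obs 3: x=-5 → posterior Normal(-453/194, 55/97)
obs 4: x=-3 → posterior Normal(-603/244, 55/122)
obs 5: x=9/2 → posterior Normal(-9/7, 55/147)
obs 6: x=-3 → posterior Normal(-66/43, 55/172)
obs 7: x=5 → posterior Normal(-139/197, 55/197)

mu_0=-139/197, tau_0^2=55/197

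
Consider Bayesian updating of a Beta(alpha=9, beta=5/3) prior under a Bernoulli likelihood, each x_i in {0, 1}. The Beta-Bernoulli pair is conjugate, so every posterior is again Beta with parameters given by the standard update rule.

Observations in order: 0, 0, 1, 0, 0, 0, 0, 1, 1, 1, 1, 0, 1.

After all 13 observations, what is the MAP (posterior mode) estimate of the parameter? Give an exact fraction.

obs 1: x=0 → posterior Beta(9, 8/3)
obs 2: x=0 → posterior Beta(9, 11/3)
obs 3: x=1 → posterior Beta(10, 11/3)
obs 4: x=0 → posterior Beta(10, 14/3)
obs 5: x=0 → posterior Beta(10, 17/3)
obs 6: x=0 → posterior Beta(10, 20/3)
obs 7: x=0 → posterior Beta(10, 23/3)
obs 8: x=1 → posterior Beta(11, 23/3)
obs 9: x=1 → posterior Beta(12, 23/3)
obs 10: x=1 → posterior Beta(13, 23/3)
obs 11: x=1 → posterior Beta(14, 23/3)
obs 12: x=0 → posterior Beta(14, 26/3)
obs 13: x=1 → posterior Beta(15, 26/3)

42/65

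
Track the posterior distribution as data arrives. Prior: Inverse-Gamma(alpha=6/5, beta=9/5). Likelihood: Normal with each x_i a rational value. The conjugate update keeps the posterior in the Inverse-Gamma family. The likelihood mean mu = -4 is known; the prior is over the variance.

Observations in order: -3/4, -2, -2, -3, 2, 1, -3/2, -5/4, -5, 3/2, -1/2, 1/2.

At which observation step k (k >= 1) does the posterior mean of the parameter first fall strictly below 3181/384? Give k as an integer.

obs 1: x=-3/4 → posterior Inverse-Gamma(17/10, 1133/160)
obs 2: x=-2 → posterior Inverse-Gamma(11/5, 1453/160)
obs 3: x=-2 → posterior Inverse-Gamma(27/10, 1773/160)
obs 4: x=-3 → posterior Inverse-Gamma(16/5, 1853/160)
obs 5: x=2 → posterior Inverse-Gamma(37/10, 4733/160)
obs 6: x=1 → posterior Inverse-Gamma(21/5, 6733/160)
obs 7: x=-3/2 → posterior Inverse-Gamma(47/10, 7233/160)
obs 8: x=-5/4 → posterior Inverse-Gamma(26/5, 3919/80)
obs 9: x=-5 → posterior Inverse-Gamma(57/10, 3959/80)
obs 10: x=3/2 → posterior Inverse-Gamma(31/5, 5169/80)
obs 11: x=-1/2 → posterior Inverse-Gamma(67/10, 5659/80)
obs 12: x=1/2 → posterior Inverse-Gamma(36/5, 6469/80)

k = 2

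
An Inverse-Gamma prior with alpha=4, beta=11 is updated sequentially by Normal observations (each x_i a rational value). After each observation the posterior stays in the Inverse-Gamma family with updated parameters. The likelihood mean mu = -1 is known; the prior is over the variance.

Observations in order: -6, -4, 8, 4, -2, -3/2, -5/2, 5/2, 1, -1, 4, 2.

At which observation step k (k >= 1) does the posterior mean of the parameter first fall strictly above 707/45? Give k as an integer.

k = 4

obs 1: x=-6 → posterior Inverse-Gamma(9/2, 47/2)
obs 2: x=-4 → posterior Inverse-Gamma(5, 28)
obs 3: x=8 → posterior Inverse-Gamma(11/2, 137/2)
obs 4: x=4 → posterior Inverse-Gamma(6, 81)
obs 5: x=-2 → posterior Inverse-Gamma(13/2, 163/2)
obs 6: x=-3/2 → posterior Inverse-Gamma(7, 653/8)
obs 7: x=-5/2 → posterior Inverse-Gamma(15/2, 331/4)
obs 8: x=5/2 → posterior Inverse-Gamma(8, 711/8)
obs 9: x=1 → posterior Inverse-Gamma(17/2, 727/8)
obs 10: x=-1 → posterior Inverse-Gamma(9, 727/8)
obs 11: x=4 → posterior Inverse-Gamma(19/2, 827/8)
obs 12: x=2 → posterior Inverse-Gamma(10, 863/8)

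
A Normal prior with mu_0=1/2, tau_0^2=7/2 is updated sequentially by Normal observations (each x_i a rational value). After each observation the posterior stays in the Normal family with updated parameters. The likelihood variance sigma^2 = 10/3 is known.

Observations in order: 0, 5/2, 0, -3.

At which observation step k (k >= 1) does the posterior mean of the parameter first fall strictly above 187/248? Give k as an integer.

k = 2

obs 1: x=0 → posterior Normal(10/41, 70/41)
obs 2: x=5/2 → posterior Normal(125/124, 35/31)
obs 3: x=0 → posterior Normal(125/166, 70/83)
obs 4: x=-3 → posterior Normal(-1/208, 35/52)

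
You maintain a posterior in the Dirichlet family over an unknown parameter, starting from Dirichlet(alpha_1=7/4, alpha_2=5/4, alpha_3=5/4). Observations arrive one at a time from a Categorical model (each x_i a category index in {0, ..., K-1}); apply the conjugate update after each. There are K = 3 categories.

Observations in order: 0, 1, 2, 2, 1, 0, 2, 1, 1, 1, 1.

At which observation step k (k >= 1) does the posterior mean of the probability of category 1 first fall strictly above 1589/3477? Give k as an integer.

k = 11

obs 1: x=0 → posterior Dirichlet(11/4, 5/4, 5/4)
obs 2: x=1 → posterior Dirichlet(11/4, 9/4, 5/4)
obs 3: x=2 → posterior Dirichlet(11/4, 9/4, 9/4)
obs 4: x=2 → posterior Dirichlet(11/4, 9/4, 13/4)
obs 5: x=1 → posterior Dirichlet(11/4, 13/4, 13/4)
obs 6: x=0 → posterior Dirichlet(15/4, 13/4, 13/4)
obs 7: x=2 → posterior Dirichlet(15/4, 13/4, 17/4)
obs 8: x=1 → posterior Dirichlet(15/4, 17/4, 17/4)
obs 9: x=1 → posterior Dirichlet(15/4, 21/4, 17/4)
obs 10: x=1 → posterior Dirichlet(15/4, 25/4, 17/4)
obs 11: x=1 → posterior Dirichlet(15/4, 29/4, 17/4)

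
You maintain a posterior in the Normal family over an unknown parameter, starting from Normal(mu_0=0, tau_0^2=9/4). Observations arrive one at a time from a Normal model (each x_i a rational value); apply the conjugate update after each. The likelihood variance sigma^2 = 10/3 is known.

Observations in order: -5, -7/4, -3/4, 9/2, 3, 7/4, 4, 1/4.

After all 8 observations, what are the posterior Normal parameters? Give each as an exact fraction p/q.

mu_0=81/128, tau_0^2=45/128

obs 1: x=-5 → posterior Normal(-135/67, 90/67)
obs 2: x=-7/4 → posterior Normal(-729/376, 45/47)
obs 3: x=-3/4 → posterior Normal(-405/242, 90/121)
obs 4: x=9/2 → posterior Normal(-81/148, 45/74)
obs 5: x=3 → posterior Normal(0, 18/35)
obs 6: x=7/4 → posterior Normal(189/808, 45/101)
obs 7: x=4 → posterior Normal(621/916, 90/229)
obs 8: x=1/4 → posterior Normal(81/128, 45/128)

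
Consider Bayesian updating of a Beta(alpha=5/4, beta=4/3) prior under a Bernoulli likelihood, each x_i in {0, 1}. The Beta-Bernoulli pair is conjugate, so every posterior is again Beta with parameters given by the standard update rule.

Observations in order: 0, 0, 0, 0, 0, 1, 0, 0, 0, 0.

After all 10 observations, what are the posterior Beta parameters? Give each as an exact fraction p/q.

alpha=9/4, beta=31/3

obs 1: x=0 → posterior Beta(5/4, 7/3)
obs 2: x=0 → posterior Beta(5/4, 10/3)
obs 3: x=0 → posterior Beta(5/4, 13/3)
obs 4: x=0 → posterior Beta(5/4, 16/3)
obs 5: x=0 → posterior Beta(5/4, 19/3)
obs 6: x=1 → posterior Beta(9/4, 19/3)
obs 7: x=0 → posterior Beta(9/4, 22/3)
obs 8: x=0 → posterior Beta(9/4, 25/3)
obs 9: x=0 → posterior Beta(9/4, 28/3)
obs 10: x=0 → posterior Beta(9/4, 31/3)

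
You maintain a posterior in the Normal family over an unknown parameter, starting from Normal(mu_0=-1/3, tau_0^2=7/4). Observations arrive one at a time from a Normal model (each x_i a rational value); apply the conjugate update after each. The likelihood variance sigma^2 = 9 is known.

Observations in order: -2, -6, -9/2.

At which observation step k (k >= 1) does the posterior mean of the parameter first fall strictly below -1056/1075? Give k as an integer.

obs 1: x=-2 → posterior Normal(-26/43, 63/43)
obs 2: x=-6 → posterior Normal(-34/25, 63/50)
obs 3: x=-9/2 → posterior Normal(-199/114, 21/19)

k = 2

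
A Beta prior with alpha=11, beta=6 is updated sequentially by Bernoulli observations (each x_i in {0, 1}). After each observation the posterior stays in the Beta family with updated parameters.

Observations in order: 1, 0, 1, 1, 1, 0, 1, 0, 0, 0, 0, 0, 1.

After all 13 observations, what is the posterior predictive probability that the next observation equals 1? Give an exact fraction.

17/30

obs 1: x=1 → posterior Beta(12, 6)
obs 2: x=0 → posterior Beta(12, 7)
obs 3: x=1 → posterior Beta(13, 7)
obs 4: x=1 → posterior Beta(14, 7)
obs 5: x=1 → posterior Beta(15, 7)
obs 6: x=0 → posterior Beta(15, 8)
obs 7: x=1 → posterior Beta(16, 8)
obs 8: x=0 → posterior Beta(16, 9)
obs 9: x=0 → posterior Beta(16, 10)
obs 10: x=0 → posterior Beta(16, 11)
obs 11: x=0 → posterior Beta(16, 12)
obs 12: x=0 → posterior Beta(16, 13)
obs 13: x=1 → posterior Beta(17, 13)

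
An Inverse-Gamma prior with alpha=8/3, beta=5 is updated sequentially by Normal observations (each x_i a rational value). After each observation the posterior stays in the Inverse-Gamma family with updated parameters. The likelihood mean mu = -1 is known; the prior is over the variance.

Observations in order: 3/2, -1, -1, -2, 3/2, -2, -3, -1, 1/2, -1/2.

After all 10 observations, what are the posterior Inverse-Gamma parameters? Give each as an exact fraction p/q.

obs 1: x=3/2 → posterior Inverse-Gamma(19/6, 65/8)
obs 2: x=-1 → posterior Inverse-Gamma(11/3, 65/8)
obs 3: x=-1 → posterior Inverse-Gamma(25/6, 65/8)
obs 4: x=-2 → posterior Inverse-Gamma(14/3, 69/8)
obs 5: x=3/2 → posterior Inverse-Gamma(31/6, 47/4)
obs 6: x=-2 → posterior Inverse-Gamma(17/3, 49/4)
obs 7: x=-3 → posterior Inverse-Gamma(37/6, 57/4)
obs 8: x=-1 → posterior Inverse-Gamma(20/3, 57/4)
obs 9: x=1/2 → posterior Inverse-Gamma(43/6, 123/8)
obs 10: x=-1/2 → posterior Inverse-Gamma(23/3, 31/2)

alpha=23/3, beta=31/2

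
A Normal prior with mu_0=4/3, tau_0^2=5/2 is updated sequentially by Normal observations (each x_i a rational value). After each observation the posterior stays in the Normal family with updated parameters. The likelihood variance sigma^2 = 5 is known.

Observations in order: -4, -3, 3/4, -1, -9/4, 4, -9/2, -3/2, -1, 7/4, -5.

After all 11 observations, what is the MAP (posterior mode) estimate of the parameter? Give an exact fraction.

-157/156

obs 1: x=-4 → posterior Normal(-4/9, 5/3)
obs 2: x=-3 → posterior Normal(-13/12, 5/4)
obs 3: x=3/4 → posterior Normal(-43/60, 1)
obs 4: x=-1 → posterior Normal(-55/72, 5/6)
obs 5: x=-9/4 → posterior Normal(-41/42, 5/7)
obs 6: x=4 → posterior Normal(-17/48, 5/8)
obs 7: x=-9/2 → posterior Normal(-22/27, 5/9)
obs 8: x=-3/2 → posterior Normal(-53/60, 1/2)
obs 9: x=-1 → posterior Normal(-59/66, 5/11)
obs 10: x=7/4 → posterior Normal(-97/144, 5/12)
obs 11: x=-5 → posterior Normal(-157/156, 5/13)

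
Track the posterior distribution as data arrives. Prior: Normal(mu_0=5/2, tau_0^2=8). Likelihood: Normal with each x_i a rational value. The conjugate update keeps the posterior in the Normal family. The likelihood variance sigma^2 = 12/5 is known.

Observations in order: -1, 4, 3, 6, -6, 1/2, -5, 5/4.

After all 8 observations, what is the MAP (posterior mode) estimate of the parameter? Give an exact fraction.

35/83

obs 1: x=-1 → posterior Normal(-5/26, 24/13)
obs 2: x=4 → posterior Normal(75/46, 24/23)
obs 3: x=3 → posterior Normal(45/22, 8/11)
obs 4: x=6 → posterior Normal(255/86, 24/43)
obs 5: x=-6 → posterior Normal(135/106, 24/53)
obs 6: x=1/2 → posterior Normal(145/126, 8/21)
obs 7: x=-5 → posterior Normal(45/146, 24/73)
obs 8: x=5/4 → posterior Normal(35/83, 24/83)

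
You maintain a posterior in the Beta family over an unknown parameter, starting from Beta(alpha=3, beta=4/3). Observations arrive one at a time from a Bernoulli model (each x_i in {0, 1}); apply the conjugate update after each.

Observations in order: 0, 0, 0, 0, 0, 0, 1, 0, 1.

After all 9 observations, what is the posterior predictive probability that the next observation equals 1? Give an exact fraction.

3/8

obs 1: x=0 → posterior Beta(3, 7/3)
obs 2: x=0 → posterior Beta(3, 10/3)
obs 3: x=0 → posterior Beta(3, 13/3)
obs 4: x=0 → posterior Beta(3, 16/3)
obs 5: x=0 → posterior Beta(3, 19/3)
obs 6: x=0 → posterior Beta(3, 22/3)
obs 7: x=1 → posterior Beta(4, 22/3)
obs 8: x=0 → posterior Beta(4, 25/3)
obs 9: x=1 → posterior Beta(5, 25/3)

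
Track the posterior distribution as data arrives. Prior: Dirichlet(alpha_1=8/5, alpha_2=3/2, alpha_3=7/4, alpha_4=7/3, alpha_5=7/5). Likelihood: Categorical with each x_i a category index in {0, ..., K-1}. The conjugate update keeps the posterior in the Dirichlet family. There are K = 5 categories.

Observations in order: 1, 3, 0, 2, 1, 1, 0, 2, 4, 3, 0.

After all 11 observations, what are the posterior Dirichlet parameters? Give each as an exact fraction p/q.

obs 1: x=1 → posterior Dirichlet(8/5, 5/2, 7/4, 7/3, 7/5)
obs 2: x=3 → posterior Dirichlet(8/5, 5/2, 7/4, 10/3, 7/5)
obs 3: x=0 → posterior Dirichlet(13/5, 5/2, 7/4, 10/3, 7/5)
obs 4: x=2 → posterior Dirichlet(13/5, 5/2, 11/4, 10/3, 7/5)
obs 5: x=1 → posterior Dirichlet(13/5, 7/2, 11/4, 10/3, 7/5)
obs 6: x=1 → posterior Dirichlet(13/5, 9/2, 11/4, 10/3, 7/5)
obs 7: x=0 → posterior Dirichlet(18/5, 9/2, 11/4, 10/3, 7/5)
obs 8: x=2 → posterior Dirichlet(18/5, 9/2, 15/4, 10/3, 7/5)
obs 9: x=4 → posterior Dirichlet(18/5, 9/2, 15/4, 10/3, 12/5)
obs 10: x=3 → posterior Dirichlet(18/5, 9/2, 15/4, 13/3, 12/5)
obs 11: x=0 → posterior Dirichlet(23/5, 9/2, 15/4, 13/3, 12/5)

alpha_1=23/5, alpha_2=9/2, alpha_3=15/4, alpha_4=13/3, alpha_5=12/5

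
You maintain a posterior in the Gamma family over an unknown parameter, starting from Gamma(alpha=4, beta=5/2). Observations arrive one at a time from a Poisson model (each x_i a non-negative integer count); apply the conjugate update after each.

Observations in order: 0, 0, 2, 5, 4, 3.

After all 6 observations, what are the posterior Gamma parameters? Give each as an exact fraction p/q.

obs 1: x=0 → posterior Gamma(4, 7/2)
obs 2: x=0 → posterior Gamma(4, 9/2)
obs 3: x=2 → posterior Gamma(6, 11/2)
obs 4: x=5 → posterior Gamma(11, 13/2)
obs 5: x=4 → posterior Gamma(15, 15/2)
obs 6: x=3 → posterior Gamma(18, 17/2)

alpha=18, beta=17/2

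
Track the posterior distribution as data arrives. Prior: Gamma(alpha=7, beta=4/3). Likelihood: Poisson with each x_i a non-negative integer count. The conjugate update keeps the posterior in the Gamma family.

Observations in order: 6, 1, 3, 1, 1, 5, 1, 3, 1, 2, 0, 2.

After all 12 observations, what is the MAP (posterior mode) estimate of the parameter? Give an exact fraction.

obs 1: x=6 → posterior Gamma(13, 7/3)
obs 2: x=1 → posterior Gamma(14, 10/3)
obs 3: x=3 → posterior Gamma(17, 13/3)
obs 4: x=1 → posterior Gamma(18, 16/3)
obs 5: x=1 → posterior Gamma(19, 19/3)
obs 6: x=5 → posterior Gamma(24, 22/3)
obs 7: x=1 → posterior Gamma(25, 25/3)
obs 8: x=3 → posterior Gamma(28, 28/3)
obs 9: x=1 → posterior Gamma(29, 31/3)
obs 10: x=2 → posterior Gamma(31, 34/3)
obs 11: x=0 → posterior Gamma(31, 37/3)
obs 12: x=2 → posterior Gamma(33, 40/3)

12/5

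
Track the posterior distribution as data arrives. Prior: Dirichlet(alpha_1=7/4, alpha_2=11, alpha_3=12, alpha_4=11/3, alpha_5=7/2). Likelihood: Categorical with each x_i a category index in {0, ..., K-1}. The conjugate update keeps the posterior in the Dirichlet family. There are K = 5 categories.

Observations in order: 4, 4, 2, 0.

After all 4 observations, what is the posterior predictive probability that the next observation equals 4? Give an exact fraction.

obs 1: x=4 → posterior Dirichlet(7/4, 11, 12, 11/3, 9/2)
obs 2: x=4 → posterior Dirichlet(7/4, 11, 12, 11/3, 11/2)
obs 3: x=2 → posterior Dirichlet(7/4, 11, 13, 11/3, 11/2)
obs 4: x=0 → posterior Dirichlet(11/4, 11, 13, 11/3, 11/2)

66/431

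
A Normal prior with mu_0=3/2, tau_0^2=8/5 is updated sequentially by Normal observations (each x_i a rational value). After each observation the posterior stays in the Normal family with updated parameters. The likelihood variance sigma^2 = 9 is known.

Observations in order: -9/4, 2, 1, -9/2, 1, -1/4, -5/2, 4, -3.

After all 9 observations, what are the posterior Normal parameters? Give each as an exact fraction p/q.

obs 1: x=-9/4 → posterior Normal(99/106, 72/53)
obs 2: x=2 → posterior Normal(131/122, 72/61)
obs 3: x=1 → posterior Normal(49/46, 24/23)
obs 4: x=-9/2 → posterior Normal(75/154, 72/77)
obs 5: x=1 → posterior Normal(91/170, 72/85)
obs 6: x=-1/4 → posterior Normal(29/62, 24/31)
obs 7: x=-5/2 → posterior Normal(47/202, 72/101)
obs 8: x=4 → posterior Normal(111/218, 72/109)
obs 9: x=-3 → posterior Normal(7/26, 8/13)

mu_0=7/26, tau_0^2=8/13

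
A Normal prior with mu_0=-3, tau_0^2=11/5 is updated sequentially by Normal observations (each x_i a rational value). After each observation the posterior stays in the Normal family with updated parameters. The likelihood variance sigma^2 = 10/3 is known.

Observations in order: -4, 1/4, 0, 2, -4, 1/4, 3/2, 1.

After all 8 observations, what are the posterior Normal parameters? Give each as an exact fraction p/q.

mu_0=-249/314, tau_0^2=55/157

obs 1: x=-4 → posterior Normal(-282/83, 110/83)
obs 2: x=1/4 → posterior Normal(-1095/464, 55/58)
obs 3: x=0 → posterior Normal(-1095/596, 110/149)
obs 4: x=2 → posterior Normal(-831/728, 55/91)
obs 5: x=-4 → posterior Normal(-1359/860, 22/43)
obs 6: x=1/4 → posterior Normal(-663/496, 55/124)
obs 7: x=3/2 → posterior Normal(-282/281, 110/281)
obs 8: x=1 → posterior Normal(-249/314, 55/157)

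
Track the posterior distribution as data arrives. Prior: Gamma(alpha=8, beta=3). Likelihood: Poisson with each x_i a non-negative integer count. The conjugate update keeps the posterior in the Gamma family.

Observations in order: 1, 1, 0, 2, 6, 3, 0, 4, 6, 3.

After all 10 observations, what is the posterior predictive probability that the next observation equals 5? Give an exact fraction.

2682869075568290755015467408400657376868117/35716209009748467500288285041727074107129856

obs 1: x=1 → posterior Gamma(9, 4)
obs 2: x=1 → posterior Gamma(10, 5)
obs 3: x=0 → posterior Gamma(10, 6)
obs 4: x=2 → posterior Gamma(12, 7)
obs 5: x=6 → posterior Gamma(18, 8)
obs 6: x=3 → posterior Gamma(21, 9)
obs 7: x=0 → posterior Gamma(21, 10)
obs 8: x=4 → posterior Gamma(25, 11)
obs 9: x=6 → posterior Gamma(31, 12)
obs 10: x=3 → posterior Gamma(34, 13)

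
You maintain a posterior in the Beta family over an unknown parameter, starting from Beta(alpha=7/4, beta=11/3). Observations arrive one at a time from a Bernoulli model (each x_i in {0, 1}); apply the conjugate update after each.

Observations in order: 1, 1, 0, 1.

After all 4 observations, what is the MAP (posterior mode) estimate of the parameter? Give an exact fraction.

45/89

obs 1: x=1 → posterior Beta(11/4, 11/3)
obs 2: x=1 → posterior Beta(15/4, 11/3)
obs 3: x=0 → posterior Beta(15/4, 14/3)
obs 4: x=1 → posterior Beta(19/4, 14/3)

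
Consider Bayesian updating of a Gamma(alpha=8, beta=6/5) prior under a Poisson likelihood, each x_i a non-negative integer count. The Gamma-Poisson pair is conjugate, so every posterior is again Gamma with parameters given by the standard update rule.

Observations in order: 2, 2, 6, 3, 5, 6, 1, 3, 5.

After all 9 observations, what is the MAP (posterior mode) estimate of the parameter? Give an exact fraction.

obs 1: x=2 → posterior Gamma(10, 11/5)
obs 2: x=2 → posterior Gamma(12, 16/5)
obs 3: x=6 → posterior Gamma(18, 21/5)
obs 4: x=3 → posterior Gamma(21, 26/5)
obs 5: x=5 → posterior Gamma(26, 31/5)
obs 6: x=6 → posterior Gamma(32, 36/5)
obs 7: x=1 → posterior Gamma(33, 41/5)
obs 8: x=3 → posterior Gamma(36, 46/5)
obs 9: x=5 → posterior Gamma(41, 51/5)

200/51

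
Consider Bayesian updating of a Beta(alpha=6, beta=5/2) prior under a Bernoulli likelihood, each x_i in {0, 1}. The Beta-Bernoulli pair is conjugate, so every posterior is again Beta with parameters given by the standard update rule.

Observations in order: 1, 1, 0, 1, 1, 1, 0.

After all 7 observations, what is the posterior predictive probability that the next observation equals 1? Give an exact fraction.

22/31

obs 1: x=1 → posterior Beta(7, 5/2)
obs 2: x=1 → posterior Beta(8, 5/2)
obs 3: x=0 → posterior Beta(8, 7/2)
obs 4: x=1 → posterior Beta(9, 7/2)
obs 5: x=1 → posterior Beta(10, 7/2)
obs 6: x=1 → posterior Beta(11, 7/2)
obs 7: x=0 → posterior Beta(11, 9/2)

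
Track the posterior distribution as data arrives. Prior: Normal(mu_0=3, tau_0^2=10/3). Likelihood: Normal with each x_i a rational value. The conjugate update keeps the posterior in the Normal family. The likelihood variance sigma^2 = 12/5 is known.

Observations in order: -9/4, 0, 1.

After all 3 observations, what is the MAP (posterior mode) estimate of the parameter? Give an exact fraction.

obs 1: x=-9/4 → posterior Normal(-9/172, 60/43)
obs 2: x=0 → posterior Normal(-9/272, 15/17)
obs 3: x=1 → posterior Normal(91/372, 20/31)

91/372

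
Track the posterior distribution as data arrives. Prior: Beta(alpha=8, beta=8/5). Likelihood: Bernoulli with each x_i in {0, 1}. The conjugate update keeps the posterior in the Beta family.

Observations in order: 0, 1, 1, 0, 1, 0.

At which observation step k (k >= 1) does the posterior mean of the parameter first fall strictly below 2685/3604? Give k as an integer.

k = 4

obs 1: x=0 → posterior Beta(8, 13/5)
obs 2: x=1 → posterior Beta(9, 13/5)
obs 3: x=1 → posterior Beta(10, 13/5)
obs 4: x=0 → posterior Beta(10, 18/5)
obs 5: x=1 → posterior Beta(11, 18/5)
obs 6: x=0 → posterior Beta(11, 23/5)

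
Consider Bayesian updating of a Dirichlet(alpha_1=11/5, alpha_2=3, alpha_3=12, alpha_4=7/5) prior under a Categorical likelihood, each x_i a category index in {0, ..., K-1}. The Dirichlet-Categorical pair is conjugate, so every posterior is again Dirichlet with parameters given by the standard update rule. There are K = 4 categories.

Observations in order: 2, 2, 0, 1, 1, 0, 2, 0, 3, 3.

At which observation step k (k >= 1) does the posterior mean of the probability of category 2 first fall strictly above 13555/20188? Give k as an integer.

obs 1: x=2 → posterior Dirichlet(11/5, 3, 13, 7/5)
obs 2: x=2 → posterior Dirichlet(11/5, 3, 14, 7/5)
obs 3: x=0 → posterior Dirichlet(16/5, 3, 14, 7/5)
obs 4: x=1 → posterior Dirichlet(16/5, 4, 14, 7/5)
obs 5: x=1 → posterior Dirichlet(16/5, 5, 14, 7/5)
obs 6: x=0 → posterior Dirichlet(21/5, 5, 14, 7/5)
obs 7: x=2 → posterior Dirichlet(21/5, 5, 15, 7/5)
obs 8: x=0 → posterior Dirichlet(26/5, 5, 15, 7/5)
obs 9: x=3 → posterior Dirichlet(26/5, 5, 15, 12/5)
obs 10: x=3 → posterior Dirichlet(26/5, 5, 15, 17/5)

k = 2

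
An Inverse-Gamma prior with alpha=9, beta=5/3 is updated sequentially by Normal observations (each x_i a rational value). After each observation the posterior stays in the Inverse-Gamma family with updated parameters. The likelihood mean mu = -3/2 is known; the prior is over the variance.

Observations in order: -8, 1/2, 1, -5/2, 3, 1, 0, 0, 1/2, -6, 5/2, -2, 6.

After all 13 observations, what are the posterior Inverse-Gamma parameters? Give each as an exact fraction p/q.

alpha=31/2, beta=2215/24

obs 1: x=-8 → posterior Inverse-Gamma(19/2, 547/24)
obs 2: x=1/2 → posterior Inverse-Gamma(10, 595/24)
obs 3: x=1 → posterior Inverse-Gamma(21/2, 335/12)
obs 4: x=-5/2 → posterior Inverse-Gamma(11, 341/12)
obs 5: x=3 → posterior Inverse-Gamma(23/2, 925/24)
obs 6: x=1 → posterior Inverse-Gamma(12, 125/3)
obs 7: x=0 → posterior Inverse-Gamma(25/2, 1027/24)
obs 8: x=0 → posterior Inverse-Gamma(13, 527/12)
obs 9: x=1/2 → posterior Inverse-Gamma(27/2, 551/12)
obs 10: x=-6 → posterior Inverse-Gamma(14, 1345/24)
obs 11: x=5/2 → posterior Inverse-Gamma(29/2, 1537/24)
obs 12: x=-2 → posterior Inverse-Gamma(15, 385/6)
obs 13: x=6 → posterior Inverse-Gamma(31/2, 2215/24)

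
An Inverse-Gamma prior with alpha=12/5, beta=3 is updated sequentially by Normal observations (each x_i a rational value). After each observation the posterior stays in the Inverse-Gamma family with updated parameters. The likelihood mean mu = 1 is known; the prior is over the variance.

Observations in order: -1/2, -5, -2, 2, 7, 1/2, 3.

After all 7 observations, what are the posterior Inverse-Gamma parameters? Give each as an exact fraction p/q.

alpha=59/10, beta=189/4

obs 1: x=-1/2 → posterior Inverse-Gamma(29/10, 33/8)
obs 2: x=-5 → posterior Inverse-Gamma(17/5, 177/8)
obs 3: x=-2 → posterior Inverse-Gamma(39/10, 213/8)
obs 4: x=2 → posterior Inverse-Gamma(22/5, 217/8)
obs 5: x=7 → posterior Inverse-Gamma(49/10, 361/8)
obs 6: x=1/2 → posterior Inverse-Gamma(27/5, 181/4)
obs 7: x=3 → posterior Inverse-Gamma(59/10, 189/4)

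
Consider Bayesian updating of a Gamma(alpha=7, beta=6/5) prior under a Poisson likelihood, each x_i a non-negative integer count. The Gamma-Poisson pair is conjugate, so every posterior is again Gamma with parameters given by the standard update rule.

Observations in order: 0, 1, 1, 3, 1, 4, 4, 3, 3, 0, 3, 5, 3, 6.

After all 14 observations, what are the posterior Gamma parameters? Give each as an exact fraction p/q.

alpha=44, beta=76/5

obs 1: x=0 → posterior Gamma(7, 11/5)
obs 2: x=1 → posterior Gamma(8, 16/5)
obs 3: x=1 → posterior Gamma(9, 21/5)
obs 4: x=3 → posterior Gamma(12, 26/5)
obs 5: x=1 → posterior Gamma(13, 31/5)
obs 6: x=4 → posterior Gamma(17, 36/5)
obs 7: x=4 → posterior Gamma(21, 41/5)
obs 8: x=3 → posterior Gamma(24, 46/5)
obs 9: x=3 → posterior Gamma(27, 51/5)
obs 10: x=0 → posterior Gamma(27, 56/5)
obs 11: x=3 → posterior Gamma(30, 61/5)
obs 12: x=5 → posterior Gamma(35, 66/5)
obs 13: x=3 → posterior Gamma(38, 71/5)
obs 14: x=6 → posterior Gamma(44, 76/5)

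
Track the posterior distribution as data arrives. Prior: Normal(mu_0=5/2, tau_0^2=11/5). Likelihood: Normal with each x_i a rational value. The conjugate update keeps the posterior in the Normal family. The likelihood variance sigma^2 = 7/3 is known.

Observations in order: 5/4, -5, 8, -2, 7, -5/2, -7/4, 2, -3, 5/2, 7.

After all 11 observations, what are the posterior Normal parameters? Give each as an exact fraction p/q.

mu_0=533/398, tau_0^2=77/398

obs 1: x=5/4 → posterior Normal(515/272, 77/68)
obs 2: x=-5 → posterior Normal(-145/404, 77/101)
obs 3: x=8 → posterior Normal(911/536, 77/134)
obs 4: x=-2 → posterior Normal(647/668, 77/167)
obs 5: x=7 → posterior Normal(1571/800, 77/200)
obs 6: x=-5/2 → posterior Normal(1241/932, 77/233)
obs 7: x=-7/4 → posterior Normal(505/532, 11/38)
obs 8: x=2 → posterior Normal(49/46, 77/299)
obs 9: x=-3 → posterior Normal(439/664, 77/332)
obs 10: x=5/2 → posterior Normal(302/365, 77/365)
obs 11: x=7 → posterior Normal(533/398, 77/398)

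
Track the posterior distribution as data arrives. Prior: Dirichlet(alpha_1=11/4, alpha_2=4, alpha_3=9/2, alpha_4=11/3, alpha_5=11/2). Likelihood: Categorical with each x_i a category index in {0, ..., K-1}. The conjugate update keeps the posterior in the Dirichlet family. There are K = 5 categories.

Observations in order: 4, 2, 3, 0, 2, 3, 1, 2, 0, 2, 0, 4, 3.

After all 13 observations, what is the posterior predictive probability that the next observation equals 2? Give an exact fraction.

obs 1: x=4 → posterior Dirichlet(11/4, 4, 9/2, 11/3, 13/2)
obs 2: x=2 → posterior Dirichlet(11/4, 4, 11/2, 11/3, 13/2)
obs 3: x=3 → posterior Dirichlet(11/4, 4, 11/2, 14/3, 13/2)
obs 4: x=0 → posterior Dirichlet(15/4, 4, 11/2, 14/3, 13/2)
obs 5: x=2 → posterior Dirichlet(15/4, 4, 13/2, 14/3, 13/2)
obs 6: x=3 → posterior Dirichlet(15/4, 4, 13/2, 17/3, 13/2)
obs 7: x=1 → posterior Dirichlet(15/4, 5, 13/2, 17/3, 13/2)
obs 8: x=2 → posterior Dirichlet(15/4, 5, 15/2, 17/3, 13/2)
obs 9: x=0 → posterior Dirichlet(19/4, 5, 15/2, 17/3, 13/2)
obs 10: x=2 → posterior Dirichlet(19/4, 5, 17/2, 17/3, 13/2)
obs 11: x=0 → posterior Dirichlet(23/4, 5, 17/2, 17/3, 13/2)
obs 12: x=4 → posterior Dirichlet(23/4, 5, 17/2, 17/3, 15/2)
obs 13: x=3 → posterior Dirichlet(23/4, 5, 17/2, 20/3, 15/2)

102/401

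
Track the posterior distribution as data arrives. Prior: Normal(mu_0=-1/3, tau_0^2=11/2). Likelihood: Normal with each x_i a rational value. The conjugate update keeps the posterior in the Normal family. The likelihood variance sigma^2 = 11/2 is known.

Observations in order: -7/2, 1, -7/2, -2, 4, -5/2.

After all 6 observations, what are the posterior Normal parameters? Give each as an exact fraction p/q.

obs 1: x=-7/2 → posterior Normal(-23/12, 11/4)
obs 2: x=1 → posterior Normal(-17/18, 11/6)
obs 3: x=-7/2 → posterior Normal(-19/12, 11/8)
obs 4: x=-2 → posterior Normal(-5/3, 11/10)
obs 5: x=4 → posterior Normal(-13/18, 11/12)
obs 6: x=-5/2 → posterior Normal(-41/42, 11/14)

mu_0=-41/42, tau_0^2=11/14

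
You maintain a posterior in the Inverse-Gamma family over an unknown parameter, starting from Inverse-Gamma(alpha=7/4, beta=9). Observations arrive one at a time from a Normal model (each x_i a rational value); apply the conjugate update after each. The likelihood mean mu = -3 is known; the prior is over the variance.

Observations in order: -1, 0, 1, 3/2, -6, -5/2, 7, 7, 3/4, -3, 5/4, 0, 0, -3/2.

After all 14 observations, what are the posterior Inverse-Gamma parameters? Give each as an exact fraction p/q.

alpha=35/4, beta=2631/16

obs 1: x=-1 → posterior Inverse-Gamma(9/4, 11)
obs 2: x=0 → posterior Inverse-Gamma(11/4, 31/2)
obs 3: x=1 → posterior Inverse-Gamma(13/4, 47/2)
obs 4: x=3/2 → posterior Inverse-Gamma(15/4, 269/8)
obs 5: x=-6 → posterior Inverse-Gamma(17/4, 305/8)
obs 6: x=-5/2 → posterior Inverse-Gamma(19/4, 153/4)
obs 7: x=7 → posterior Inverse-Gamma(21/4, 353/4)
obs 8: x=7 → posterior Inverse-Gamma(23/4, 553/4)
obs 9: x=3/4 → posterior Inverse-Gamma(25/4, 4649/32)
obs 10: x=-3 → posterior Inverse-Gamma(27/4, 4649/32)
obs 11: x=5/4 → posterior Inverse-Gamma(29/4, 2469/16)
obs 12: x=0 → posterior Inverse-Gamma(31/4, 2541/16)
obs 13: x=0 → posterior Inverse-Gamma(33/4, 2613/16)
obs 14: x=-3/2 → posterior Inverse-Gamma(35/4, 2631/16)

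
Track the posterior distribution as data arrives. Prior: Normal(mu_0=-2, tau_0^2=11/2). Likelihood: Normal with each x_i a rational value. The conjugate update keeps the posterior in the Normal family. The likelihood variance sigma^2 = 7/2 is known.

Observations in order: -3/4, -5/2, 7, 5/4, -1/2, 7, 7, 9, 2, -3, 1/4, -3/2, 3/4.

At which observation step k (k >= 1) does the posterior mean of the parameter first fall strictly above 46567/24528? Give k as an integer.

k = 7

obs 1: x=-3/4 → posterior Normal(-89/72, 77/36)
obs 2: x=-5/2 → posterior Normal(-199/116, 77/58)
obs 3: x=7 → posterior Normal(109/160, 77/80)
obs 4: x=5/4 → posterior Normal(41/51, 77/102)
obs 5: x=-1/2 → posterior Normal(71/124, 77/124)
obs 6: x=7 → posterior Normal(225/146, 77/146)
obs 7: x=7 → posterior Normal(379/168, 11/24)
obs 8: x=9 → posterior Normal(577/190, 77/190)
obs 9: x=2 → posterior Normal(621/212, 77/212)
obs 10: x=-3 → posterior Normal(185/78, 77/234)
obs 11: x=1/4 → posterior Normal(1121/512, 77/256)
obs 12: x=-3/2 → posterior Normal(1055/556, 77/278)
obs 13: x=3/4 → posterior Normal(136/75, 77/300)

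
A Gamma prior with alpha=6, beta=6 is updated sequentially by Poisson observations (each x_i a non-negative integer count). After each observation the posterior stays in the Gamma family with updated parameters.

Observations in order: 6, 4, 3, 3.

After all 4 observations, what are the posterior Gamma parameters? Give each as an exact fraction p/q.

obs 1: x=6 → posterior Gamma(12, 7)
obs 2: x=4 → posterior Gamma(16, 8)
obs 3: x=3 → posterior Gamma(19, 9)
obs 4: x=3 → posterior Gamma(22, 10)

alpha=22, beta=10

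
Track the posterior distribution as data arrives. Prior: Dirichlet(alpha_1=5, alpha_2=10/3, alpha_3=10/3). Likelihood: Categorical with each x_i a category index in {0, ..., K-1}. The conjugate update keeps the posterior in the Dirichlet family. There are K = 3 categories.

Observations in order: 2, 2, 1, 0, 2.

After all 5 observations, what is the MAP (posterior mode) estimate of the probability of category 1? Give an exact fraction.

obs 1: x=2 → posterior Dirichlet(5, 10/3, 13/3)
obs 2: x=2 → posterior Dirichlet(5, 10/3, 16/3)
obs 3: x=1 → posterior Dirichlet(5, 13/3, 16/3)
obs 4: x=0 → posterior Dirichlet(6, 13/3, 16/3)
obs 5: x=2 → posterior Dirichlet(6, 13/3, 19/3)

10/41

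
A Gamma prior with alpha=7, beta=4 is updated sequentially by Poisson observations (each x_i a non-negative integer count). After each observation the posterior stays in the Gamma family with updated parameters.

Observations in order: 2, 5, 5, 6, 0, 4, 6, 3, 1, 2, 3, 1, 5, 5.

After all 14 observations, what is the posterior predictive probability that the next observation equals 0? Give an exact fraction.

1096447346044888233055401758105522169583360862353558565295851864850432/21451025166995254149858876344653692285151317490817439630771066475687099

obs 1: x=2 → posterior Gamma(9, 5)
obs 2: x=5 → posterior Gamma(14, 6)
obs 3: x=5 → posterior Gamma(19, 7)
obs 4: x=6 → posterior Gamma(25, 8)
obs 5: x=0 → posterior Gamma(25, 9)
obs 6: x=4 → posterior Gamma(29, 10)
obs 7: x=6 → posterior Gamma(35, 11)
obs 8: x=3 → posterior Gamma(38, 12)
obs 9: x=1 → posterior Gamma(39, 13)
obs 10: x=2 → posterior Gamma(41, 14)
obs 11: x=3 → posterior Gamma(44, 15)
obs 12: x=1 → posterior Gamma(45, 16)
obs 13: x=5 → posterior Gamma(50, 17)
obs 14: x=5 → posterior Gamma(55, 18)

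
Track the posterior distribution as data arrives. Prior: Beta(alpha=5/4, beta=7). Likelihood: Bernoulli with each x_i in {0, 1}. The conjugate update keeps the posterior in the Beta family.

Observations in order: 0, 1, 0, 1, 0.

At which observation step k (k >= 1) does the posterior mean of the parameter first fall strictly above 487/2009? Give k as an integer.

k = 4

obs 1: x=0 → posterior Beta(5/4, 8)
obs 2: x=1 → posterior Beta(9/4, 8)
obs 3: x=0 → posterior Beta(9/4, 9)
obs 4: x=1 → posterior Beta(13/4, 9)
obs 5: x=0 → posterior Beta(13/4, 10)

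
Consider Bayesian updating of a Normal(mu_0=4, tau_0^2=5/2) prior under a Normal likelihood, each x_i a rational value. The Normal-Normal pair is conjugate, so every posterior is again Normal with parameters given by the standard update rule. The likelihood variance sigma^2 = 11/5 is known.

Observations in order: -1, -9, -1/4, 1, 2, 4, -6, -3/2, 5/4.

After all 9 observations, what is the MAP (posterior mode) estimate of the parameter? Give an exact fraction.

-23/38

obs 1: x=-1 → posterior Normal(63/47, 55/47)
obs 2: x=-9 → posterior Normal(-9/4, 55/72)
obs 3: x=-1/4 → posterior Normal(-673/388, 55/97)
obs 4: x=1 → posterior Normal(-573/488, 55/122)
obs 5: x=2 → posterior Normal(-373/588, 55/147)
obs 6: x=4 → posterior Normal(27/688, 55/172)
obs 7: x=-6 → posterior Normal(-573/788, 55/197)
obs 8: x=-3/2 → posterior Normal(-241/296, 55/222)
obs 9: x=5/4 → posterior Normal(-23/38, 55/247)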